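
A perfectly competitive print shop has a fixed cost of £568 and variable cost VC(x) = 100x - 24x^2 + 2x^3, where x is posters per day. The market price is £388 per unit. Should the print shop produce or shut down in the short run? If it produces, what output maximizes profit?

Produce at x = 12

Strip out fixed cost: VC = 100x - 24x^2 + 2x^3. Then AVC = 100 - 24x + 2x^2 and MC = 100 - 48x + 6x^2.
The AVC parabola has its vertex at x = 24/4 = 6, where AVC = 100 - 24·6 + 2·6^2 = £28.
Since P = £388 ≥ min AVC = £28, price covers variable cost and the firm should produce.
Solving P = MC: -288 - 48x + 6x^2 = 0 ⇒ x = -4 or 12. On the upward-sloping branch, x* = 12.
Check: AVC at x = 12 is £100 ≤ P, so revenue covers variable cost.
Profit = P·x − TC = 388·12 − 1768 = £2888.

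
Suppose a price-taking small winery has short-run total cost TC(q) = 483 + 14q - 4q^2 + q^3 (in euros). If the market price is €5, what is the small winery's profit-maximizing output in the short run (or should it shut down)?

Strip out fixed cost: VC = 14q - 4q^2 + q^3. Then AVC = 14 - 4q + q^2 and MC = 14 - 8q + 3q^2.
AVC hits its minimum where MC = AVC, at q = 2, giving min AVC = 14 - 4·2 + 2^2 = €10.
P = €5 lies below min AVC = €10; no output level covers variable cost.
Best response: produce nothing and absorb the €483 fixed cost.

Shut down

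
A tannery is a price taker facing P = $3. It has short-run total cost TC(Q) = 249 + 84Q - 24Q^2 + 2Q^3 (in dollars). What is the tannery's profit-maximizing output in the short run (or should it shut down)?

Variable cost is VC = 84Q - 24Q^2 + 2Q^3, so AVC = VC/Q = 84 - 24Q + 2Q^2 and MC = dTC/dQ = 84 - 48Q + 6Q^2.
AVC is minimized where dAVC/dQ = -24 + 4Q = 0, at Q = 6; min AVC = 84 - 24·6 + 2·6^2 = $12.
P = $3 lies below min AVC = $12; no output level covers variable cost.
Shutting down limits the loss to fixed cost, $249.

Shut down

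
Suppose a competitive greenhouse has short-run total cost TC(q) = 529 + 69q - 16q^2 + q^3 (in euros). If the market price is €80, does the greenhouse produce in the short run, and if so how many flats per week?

From TC, MC = TC'(q) = 69 - 32q + 3q^2 and AVC = VC/q = 69 - 16q + q^2.
AVC is minimized where dAVC/dq = -16 + 2q = 0, at q = 8; min AVC = 69 - 16·8 + 8^2 = €5.
Because €80 ≥ €5, revenue can cover variable cost; the firm operates.
Solving P = MC: -11 - 32q + 3q^2 = 0 ⇒ q = -1/3 or 11. On the upward-sloping branch, q* = 11.
Check: AVC at q = 11 is €14 ≤ P, so revenue covers variable cost.
Profit = P·q − TC = 80·11 − 683 = €197.

Produce at q = 11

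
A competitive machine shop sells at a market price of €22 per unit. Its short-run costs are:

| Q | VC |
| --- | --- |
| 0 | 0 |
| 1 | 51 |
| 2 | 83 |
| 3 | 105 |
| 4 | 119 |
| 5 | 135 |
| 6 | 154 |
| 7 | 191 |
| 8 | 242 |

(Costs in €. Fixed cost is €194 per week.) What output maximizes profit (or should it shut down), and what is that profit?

Q = 0 (shut down); profit = -€194

Compute π = P·Q − TC at each output: Q=0: -194; Q=1: -223; Q=2: -233; Q=3: -233; Q=4: -225; Q=5: -219; Q=6: -216; Q=7: -231; Q=8: -260.
Profit is highest at Q = 0. Equivalently, the lowest AVC in the table is 154/6 ≈ €25.67 at Q = 6, and P = €22 falls below it — price never covers variable cost, so the firm shuts down and loses only its fixed cost.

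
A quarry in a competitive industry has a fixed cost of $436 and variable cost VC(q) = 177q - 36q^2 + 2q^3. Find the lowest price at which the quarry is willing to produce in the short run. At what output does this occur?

$15 per unit, at q = 9

Short-run supply begins at min AVC. From VC = 177q - 36q^2 + 2q^3, AVC = 177 - 36q + 2q^2.
dAVC/dq = -36 + 4q = 0 gives q = 9. min AVC = 177 - 36·9 + 2·9^2 = 15.
The firm shuts down for any P below $15.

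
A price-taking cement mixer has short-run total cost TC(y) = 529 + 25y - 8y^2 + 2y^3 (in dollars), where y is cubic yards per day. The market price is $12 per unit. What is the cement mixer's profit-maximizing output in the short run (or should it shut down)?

Variable cost is VC = 25y - 8y^2 + 2y^3, so AVC = VC/y = 25 - 8y + 2y^2 and MC = dTC/dy = 25 - 16y + 6y^2.
AVC hits its minimum where MC = AVC, at y = 2, giving min AVC = 25 - 8·2 + 2·2^2 = $17.
Since P = $12 < min AVC = $17, price fails to cover variable cost at any output.
The firm minimizes its loss by shutting down and losing only its fixed cost of $529.

Shut down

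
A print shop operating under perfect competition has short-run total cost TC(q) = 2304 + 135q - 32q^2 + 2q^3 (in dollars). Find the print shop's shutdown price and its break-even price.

AVC = 135 - 32q + 2q^2; minimized at q = 8, giving min AVC = $7. That is the shutdown price.
ATC = 2304/q + 135 - 32q + 2q^2. Setting dATC/dq = −2304/q^2 − 32 + 4q = 0 gives q = 12 (since 4·12^3 − 32·12^2 = 2304).
min ATC = 2304/12 + 135 − 32·12 + 2·12^2 = $231. That is the break-even price.
Between these two prices the firm operates at a loss; above $231 it earns a profit.

Shutdown price = $7; break-even price = $231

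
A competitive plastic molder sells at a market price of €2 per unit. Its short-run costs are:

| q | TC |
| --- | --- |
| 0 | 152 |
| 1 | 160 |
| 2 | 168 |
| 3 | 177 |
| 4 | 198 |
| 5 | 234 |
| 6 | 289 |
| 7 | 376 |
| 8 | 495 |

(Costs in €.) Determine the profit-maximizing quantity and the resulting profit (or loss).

Tabulate TR − TC: q=0: -152; q=1: -158; q=2: -164; q=3: -171; q=4: -190; q=5: -224; q=6: -277; q=7: -362; q=8: -479.
Profit is highest at q = 0. Equivalently, the lowest AVC in the table is 8/1 ≈ €8 at q = 1, and P = €2 falls below it — price never covers variable cost, so the firm shuts down and loses only its fixed cost.

q = 0 (shut down); profit = -€152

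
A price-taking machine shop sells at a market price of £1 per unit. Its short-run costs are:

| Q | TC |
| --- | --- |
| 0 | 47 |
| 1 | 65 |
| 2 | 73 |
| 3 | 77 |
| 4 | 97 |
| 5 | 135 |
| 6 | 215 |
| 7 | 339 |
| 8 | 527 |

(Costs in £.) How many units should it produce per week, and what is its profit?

Q = 0 (shut down); profit = -£47

Tabulate TR − TC: Q=0: -47; Q=1: -64; Q=2: -71; Q=3: -74; Q=4: -93; Q=5: -130; Q=6: -209; Q=7: -332; Q=8: -519.
Profit is highest at Q = 0. Equivalently, the lowest AVC in the table is 30/3 ≈ £10 at Q = 3, and P = £1 falls below it — price never covers variable cost, so the firm shuts down and loses only its fixed cost.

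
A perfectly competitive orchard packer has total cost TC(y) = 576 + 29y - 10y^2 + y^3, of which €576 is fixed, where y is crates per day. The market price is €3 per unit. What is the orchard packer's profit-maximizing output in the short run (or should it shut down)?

Shut down

From TC, MC = TC'(y) = 29 - 20y + 3y^2 and AVC = VC/y = 29 - 10y + y^2.
AVC is minimized where dAVC/dy = -10 + 2y = 0, at y = 5; min AVC = 29 - 10·5 + 5^2 = €4.
P = €3 lies below min AVC = €4; no output level covers variable cost.
Best response: produce nothing and absorb the €576 fixed cost.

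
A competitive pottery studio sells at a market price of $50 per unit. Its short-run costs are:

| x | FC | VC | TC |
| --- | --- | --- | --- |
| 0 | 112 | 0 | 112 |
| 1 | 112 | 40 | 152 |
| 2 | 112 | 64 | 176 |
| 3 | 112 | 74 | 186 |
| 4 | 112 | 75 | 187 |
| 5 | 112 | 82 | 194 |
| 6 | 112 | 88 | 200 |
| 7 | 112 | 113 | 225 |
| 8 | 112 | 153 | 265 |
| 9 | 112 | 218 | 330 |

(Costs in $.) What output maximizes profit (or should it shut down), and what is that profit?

x = 8; profit = $135

Tabulate TR − TC: x=0: -112; x=1: -102; x=2: -76; x=3: -36; x=4: 13; x=5: 56; x=6: 100; x=7: 125; x=8: 135; x=9: 120.
Profit is maximized at x = 8. AVC there is 153/8 = $19.12 ≤ P, so producing beats shutting down (which would give -$112).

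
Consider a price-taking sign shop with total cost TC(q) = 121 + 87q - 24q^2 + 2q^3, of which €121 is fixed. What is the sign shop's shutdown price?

Short-run supply begins at min AVC. From VC = 87q - 24q^2 + 2q^3, AVC = 87 - 24q + 2q^2.
dAVC/dq = -24 + 4q = 0 gives q = 6. min AVC = 87 - 24·6 + 2·6^2 = 15.
So the shutdown price is €15.

€15 per unit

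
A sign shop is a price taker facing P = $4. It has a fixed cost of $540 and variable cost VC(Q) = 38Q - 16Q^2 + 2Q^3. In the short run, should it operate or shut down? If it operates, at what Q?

Strip out fixed cost: VC = 38Q - 16Q^2 + 2Q^3. Then AVC = 38 - 16Q + 2Q^2 and MC = 38 - 32Q + 6Q^2.
AVC is minimized where dAVC/dQ = -16 + 4Q = 0, at Q = 4; min AVC = 38 - 16·4 + 2·4^2 = $6.
With P < min AVC ($4 < $6), every unit sold adds to the loss.
Shutting down limits the loss to fixed cost, $540.

Shut down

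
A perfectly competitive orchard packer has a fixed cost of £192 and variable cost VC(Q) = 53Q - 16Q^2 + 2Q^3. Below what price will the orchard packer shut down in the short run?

Short-run supply begins at min AVC. From VC = 53Q - 16Q^2 + 2Q^3, AVC = 53 - 16Q + 2Q^2.
At the minimum of AVC, MC = AVC. MC = 53 - 32Q + 6Q^2; setting MC = AVC gives 4Q^2 - 16Q = 0, so Q = 4. min AVC = 21.
So the shutdown price is £21.

£21 per unit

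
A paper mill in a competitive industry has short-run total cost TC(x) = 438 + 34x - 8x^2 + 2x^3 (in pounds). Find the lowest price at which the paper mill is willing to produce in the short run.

The firm shuts down when price falls below the minimum of average variable cost. AVC = VC/x = 34 - 8x + 2x^2.
dAVC/dx = -8 + 4x = 0 gives x = 2. min AVC = 34 - 8·2 + 2·2^2 = 26.
The firm shuts down for any P below £26.

£26 per unit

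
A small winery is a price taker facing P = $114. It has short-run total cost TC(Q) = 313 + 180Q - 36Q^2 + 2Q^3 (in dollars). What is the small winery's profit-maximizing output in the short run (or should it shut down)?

Produce at Q = 11

From TC, MC = TC'(Q) = 180 - 72Q + 6Q^2 and AVC = VC/Q = 180 - 36Q + 2Q^2.
AVC hits its minimum where MC = AVC, at Q = 9, giving min AVC = 180 - 36·9 + 2·9^2 = $18.
Since P = $114 ≥ min AVC = $18, price covers variable cost and the firm should produce.
P = MC gives 66 - 72Q + 6Q^2 = 0, with roots 1 and 11. Take the larger (rising MC): Q* = 11.
Check: AVC at Q = 11 is $26 ≤ P, so revenue covers variable cost.
Profit = P·Q − TC = 114·11 − 599 = $655.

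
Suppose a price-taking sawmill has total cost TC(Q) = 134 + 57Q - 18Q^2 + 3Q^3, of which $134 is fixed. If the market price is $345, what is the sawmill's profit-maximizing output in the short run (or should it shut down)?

Produce at Q = 8

From TC, MC = TC'(Q) = 57 - 36Q + 9Q^2 and AVC = VC/Q = 57 - 18Q + 3Q^2.
AVC hits its minimum where MC = AVC, at Q = 3, giving min AVC = 57 - 18·3 + 3·3^2 = $30.
Because $345 ≥ $30, revenue can cover variable cost; the firm operates.
Set P = MC: 345 = 57 - 36Q + 9Q^2 → -288 - 36Q + 9Q^2 = 0. The roots are Q = -4 and Q = 8; the profit-maximizing output is on the rising part of MC, so Q* = 8.
Check: AVC at Q = 8 is $105 ≤ P, so revenue covers variable cost.
Profit = P·Q − TC = 345·8 − 974 = $1786.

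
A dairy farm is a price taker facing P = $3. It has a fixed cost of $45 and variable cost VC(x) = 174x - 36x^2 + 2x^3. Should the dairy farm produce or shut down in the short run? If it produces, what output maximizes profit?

Strip out fixed cost: VC = 174x - 36x^2 + 2x^3. Then AVC = 174 - 36x + 2x^2 and MC = 174 - 72x + 6x^2.
The AVC parabola has its vertex at x = 36/4 = 9, where AVC = 174 - 36·9 + 2·9^2 = $12.
With P < min AVC ($3 < $12), every unit sold adds to the loss.
Shutting down limits the loss to fixed cost, $45.

Shut down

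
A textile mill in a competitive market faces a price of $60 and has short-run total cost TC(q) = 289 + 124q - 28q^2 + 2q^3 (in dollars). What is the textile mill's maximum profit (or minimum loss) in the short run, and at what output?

AVC = 124 - 28q + 2q^2 has its minimum $26 at q = 7; price $60 clears that bar, so the firm operates.
MC = 124 - 56q + 6q^2. Setting P = MC and taking the root on the rising branch gives q* = 8.
TR = 60·8 = 480. TC = 289 + 224 = 513. Profit = 480 − 513 = -$33.
That loss of $33 beats the $289 the firm would lose by shutting down; producing recovers $256 of fixed cost.

Profit = -$33 at q = 8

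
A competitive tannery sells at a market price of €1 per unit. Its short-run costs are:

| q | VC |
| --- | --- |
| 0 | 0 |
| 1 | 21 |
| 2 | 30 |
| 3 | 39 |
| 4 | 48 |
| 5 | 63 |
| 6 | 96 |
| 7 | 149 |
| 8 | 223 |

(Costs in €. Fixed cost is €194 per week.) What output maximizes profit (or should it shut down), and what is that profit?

Profit at each row (π = 1q − TC): q=0: -194; q=1: -214; q=2: -222; q=3: -230; q=4: -238; q=5: -252; q=6: -284; q=7: -336; q=8: -409.
Profit is highest at q = 0. Equivalently, the lowest AVC in the table is 48/4 ≈ €12 at q = 4, and P = €1 falls below it — price never covers variable cost, so the firm shuts down and loses only its fixed cost.

q = 0 (shut down); profit = -€194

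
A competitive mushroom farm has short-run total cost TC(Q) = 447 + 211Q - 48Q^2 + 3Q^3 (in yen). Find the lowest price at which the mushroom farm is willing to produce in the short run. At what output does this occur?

¥19 per unit, at Q = 8

Short-run supply begins at min AVC. From VC = 211Q - 48Q^2 + 3Q^3, AVC = 211 - 48Q + 3Q^2.
dAVC/dQ = -48 + 6Q = 0 gives Q = 8. min AVC = 211 - 48·8 + 3·8^2 = 19.
For P < ¥19 the firm produces nothing.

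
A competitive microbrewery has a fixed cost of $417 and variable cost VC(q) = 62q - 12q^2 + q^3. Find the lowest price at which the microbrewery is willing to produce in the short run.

The shutdown price is the minimum of AVC. VC = 62q - 12q^2 + q^3, so AVC = 62 - 12q + q^2.
dAVC/dq = -12 + 2q = 0 gives q = 6. min AVC = 62 - 12·6 + 6^2 = 26.
For P < $26 the firm produces nothing.

$26 per unit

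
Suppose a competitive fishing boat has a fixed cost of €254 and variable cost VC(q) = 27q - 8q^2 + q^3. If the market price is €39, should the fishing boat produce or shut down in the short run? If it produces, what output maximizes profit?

Strip out fixed cost: VC = 27q - 8q^2 + q^3. Then AVC = 27 - 8q + q^2 and MC = 27 - 16q + 3q^2.
AVC hits its minimum where MC = AVC, at q = 4, giving min AVC = 27 - 8·4 + 4^2 = €11.
Since P = €39 ≥ min AVC = €11, price covers variable cost and the firm should produce.
P = MC gives -12 - 16q + 3q^2 = 0, with roots -2/3 and 6. Take the larger (rising MC): q* = 6.
Check: AVC at q = 6 is €15 ≤ P, so revenue covers variable cost.
Profit = P·q − TC = 39·6 − 344 = -€110, a loss, but smaller than the €254 fixed cost the firm would lose by shutting down.

Produce at q = 6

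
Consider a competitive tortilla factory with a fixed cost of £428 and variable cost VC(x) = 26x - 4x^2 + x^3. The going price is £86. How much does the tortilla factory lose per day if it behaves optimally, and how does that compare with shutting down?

Profit = -£140 at x = 6

AVC = 26 - 4x + x^2; min AVC = £22 at x = 2. Since P = £86 ≥ min AVC, the firm produces.
MC = 26 - 8x + 3x^2. Setting P = MC and taking the root on the rising branch gives x* = 6.
TR = 86·6 = 516. TC = 428 + 228 = 656. Profit = 516 − 656 = -£140.
By producing, the firm covers all variable cost plus £288 of fixed cost; shutting down would lose the full £428.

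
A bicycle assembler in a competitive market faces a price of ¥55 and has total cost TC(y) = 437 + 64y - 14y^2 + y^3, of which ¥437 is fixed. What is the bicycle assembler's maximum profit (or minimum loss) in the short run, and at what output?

Profit = -¥113 at y = 9

AVC = 64 - 14y + y^2 has its minimum ¥15 at y = 7; price ¥55 clears that bar, so the firm operates.
With MC = 64 - 28y + 3y^2, P = MC on the upward-sloping part at y* = 9.
TR = 55·9 = 495. TC = 437 + 171 = 608. Profit = 495 − 608 = -¥113.
That loss of ¥113 beats the ¥437 the firm would lose by shutting down; producing recovers ¥324 of fixed cost.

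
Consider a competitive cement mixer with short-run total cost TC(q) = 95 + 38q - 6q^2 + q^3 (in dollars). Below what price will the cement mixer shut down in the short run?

$29 per unit

The firm shuts down when price falls below the minimum of average variable cost. AVC = VC/q = 38 - 6q + q^2.
dAVC/dq = -6 + 2q = 0 gives q = 3. min AVC = 38 - 6·3 + 3^2 = 29.
So the shutdown price is $29.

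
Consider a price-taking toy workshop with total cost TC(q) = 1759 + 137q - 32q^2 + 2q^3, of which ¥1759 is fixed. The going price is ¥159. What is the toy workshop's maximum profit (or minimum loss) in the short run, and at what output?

AVC = 137 - 32q + 2q^2; min AVC = ¥9 at q = 8. Since P = ¥159 ≥ min AVC, the firm produces.
MC = 137 - 64q + 6q^2. Setting P = MC and taking the root on the rising branch gives q* = 11.
TR = 159·11 = 1749. TC = 1759 + 297 = 2056. Profit = 1749 − 2056 = -¥307.
Shutting down would mean losing the fixed cost of ¥1759, so operating at a loss of ¥307 is better by ¥1452.

Profit = -¥307 at q = 11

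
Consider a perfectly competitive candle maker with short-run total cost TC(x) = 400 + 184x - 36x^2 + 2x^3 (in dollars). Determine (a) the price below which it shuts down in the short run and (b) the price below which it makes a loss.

Shutdown price = min AVC. AVC = 184 - 36x + 2x^2, with vertex at x = 9 and minimum $22.
ATC = 400/x + 184 - 36x + 2x^2. Setting dATC/dx = −400/x^2 − 36 + 4x = 0 gives x = 10 (since 4·10^3 − 36·10^2 = 400).
min ATC = 400/10 + 184 − 36·10 + 2·10^2 = $64. That is the break-even price.
For $22 ≤ P < $64 the firm produces at a loss; below $22 it shuts down.

Shutdown price = $22; break-even price = $64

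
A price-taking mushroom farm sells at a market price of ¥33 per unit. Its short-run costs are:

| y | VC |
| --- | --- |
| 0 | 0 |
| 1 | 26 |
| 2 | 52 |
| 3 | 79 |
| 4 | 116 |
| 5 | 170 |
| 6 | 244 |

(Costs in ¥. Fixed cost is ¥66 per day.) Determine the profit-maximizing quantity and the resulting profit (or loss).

y = 3; profit = -¥46

Tabulate TR − TC: y=0: -66; y=1: -59; y=2: -52; y=3: -46; y=4: -50; y=5: -71; y=6: -112.
Profit is maximized at y = 3. AVC there is 79/3 = ¥26.33 ≤ P, so producing beats shutting down (which would give -¥66).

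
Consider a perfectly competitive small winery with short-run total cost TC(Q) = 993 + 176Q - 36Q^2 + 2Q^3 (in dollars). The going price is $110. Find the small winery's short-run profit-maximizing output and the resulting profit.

Profit = -$25 at Q = 11

AVC = 176 - 36Q + 2Q^2; min AVC = $14 at Q = 9. Since P = $110 ≥ min AVC, the firm produces.
MC = 176 - 72Q + 6Q^2. Setting P = MC and taking the root on the rising branch gives Q* = 11.
TR = 110·11 = 1210. TC = 993 + 242 = 1235. Profit = 1210 − 1235 = -$25.
By producing, the firm covers all variable cost plus $968 of fixed cost; shutting down would lose the full $993.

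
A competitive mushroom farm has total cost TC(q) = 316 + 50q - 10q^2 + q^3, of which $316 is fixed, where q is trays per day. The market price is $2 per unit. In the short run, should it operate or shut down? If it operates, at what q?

Shut down

Variable cost is VC = 50q - 10q^2 + q^3, so AVC = VC/q = 50 - 10q + q^2 and MC = dTC/dq = 50 - 20q + 3q^2.
AVC is minimized where dAVC/dq = -10 + 2q = 0, at q = 5; min AVC = 50 - 10·5 + 5^2 = $25.
P = $2 lies below min AVC = $25; no output level covers variable cost.
Best response: produce nothing and absorb the $316 fixed cost.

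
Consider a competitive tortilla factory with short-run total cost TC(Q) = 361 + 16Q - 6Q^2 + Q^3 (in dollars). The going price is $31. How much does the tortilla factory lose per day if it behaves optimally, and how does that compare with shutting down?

AVC = 16 - 6Q + Q^2 has its minimum $7 at Q = 3; price $31 clears that bar, so the firm operates.
MC = 16 - 12Q + 3Q^2. Setting P = MC and taking the root on the rising branch gives Q* = 5.
TR = 31·5 = 155. TC = 361 + 55 = 416. Profit = 155 − 416 = -$261.
By producing, the firm covers all variable cost plus $100 of fixed cost; shutting down would lose the full $361.

Profit = -$261 at Q = 5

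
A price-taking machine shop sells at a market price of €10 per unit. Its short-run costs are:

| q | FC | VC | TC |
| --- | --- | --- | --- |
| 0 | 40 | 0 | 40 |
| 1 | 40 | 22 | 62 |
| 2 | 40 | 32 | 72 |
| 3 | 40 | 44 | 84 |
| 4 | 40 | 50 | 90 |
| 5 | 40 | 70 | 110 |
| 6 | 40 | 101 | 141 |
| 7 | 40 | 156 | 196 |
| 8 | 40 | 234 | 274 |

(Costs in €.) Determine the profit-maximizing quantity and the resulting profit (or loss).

Tabulate TR − TC: q=0: -40; q=1: -52; q=2: -52; q=3: -54; q=4: -50; q=5: -60; q=6: -81; q=7: -126; q=8: -194.
Profit is highest at q = 0. Equivalently, the lowest AVC in the table is 50/4 ≈ €12.50 at q = 4, and P = €10 falls below it — price never covers variable cost, so the firm shuts down and loses only its fixed cost.

q = 0 (shut down); profit = -€40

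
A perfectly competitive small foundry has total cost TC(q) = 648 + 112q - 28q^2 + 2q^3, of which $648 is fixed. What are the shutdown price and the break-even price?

Shutdown price = $14; break-even price = $94

AVC = 112 - 28q + 2q^2; minimized at q = 7, giving min AVC = $14. That is the shutdown price.
ATC = 648/q + 112 - 28q + 2q^2. Setting dATC/dq = −648/q^2 − 28 + 4q = 0 gives q = 9 (since 4·9^3 − 28·9^2 = 648).
min ATC = 648/9 + 112 − 28·9 + 2·9^2 = $94. That is the break-even price.
Between these two prices the firm operates at a loss; above $94 it earns a profit.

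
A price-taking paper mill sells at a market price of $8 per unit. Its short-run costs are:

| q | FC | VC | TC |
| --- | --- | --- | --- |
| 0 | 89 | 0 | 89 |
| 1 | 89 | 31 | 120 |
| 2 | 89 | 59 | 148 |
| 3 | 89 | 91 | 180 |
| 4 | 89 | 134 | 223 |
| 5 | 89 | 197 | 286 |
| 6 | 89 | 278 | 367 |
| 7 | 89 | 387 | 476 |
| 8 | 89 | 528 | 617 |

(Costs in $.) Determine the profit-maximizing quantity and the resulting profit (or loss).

Profit at each row (π = 8q − TC): q=0: -89; q=1: -112; q=2: -132; q=3: -156; q=4: -191; q=5: -246; q=6: -319; q=7: -420; q=8: -553.
Profit is highest at q = 0. Equivalently, the lowest AVC in the table is 59/2 ≈ $29.50 at q = 2, and P = $8 falls below it — price never covers variable cost, so the firm shuts down and loses only its fixed cost.

q = 0 (shut down); profit = -$89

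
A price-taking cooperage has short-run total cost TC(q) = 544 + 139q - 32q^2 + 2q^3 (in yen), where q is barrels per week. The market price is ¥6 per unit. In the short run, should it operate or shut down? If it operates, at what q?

From TC, MC = TC'(q) = 139 - 64q + 6q^2 and AVC = VC/q = 139 - 32q + 2q^2.
AVC is minimized where dAVC/dq = -32 + 4q = 0, at q = 8; min AVC = 139 - 32·8 + 2·8^2 = ¥11.
With P < min AVC (¥6 < ¥11), every unit sold adds to the loss.
The firm minimizes its loss by shutting down and losing only its fixed cost of ¥544.

Shut down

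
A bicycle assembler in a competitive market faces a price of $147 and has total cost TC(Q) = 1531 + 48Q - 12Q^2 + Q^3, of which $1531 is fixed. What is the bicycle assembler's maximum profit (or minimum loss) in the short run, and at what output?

Profit = -$321 at Q = 11

AVC = 48 - 12Q + Q^2; min AVC = $12 at Q = 6. Since P = $147 ≥ min AVC, the firm produces.
MC = 48 - 24Q + 3Q^2. Setting P = MC and taking the root on the rising branch gives Q* = 11.
TR = 147·11 = 1617. TC = 1531 + 407 = 1938. Profit = 1617 − 1938 = -$321.
That loss of $321 beats the $1531 the firm would lose by shutting down; producing recovers $1210 of fixed cost.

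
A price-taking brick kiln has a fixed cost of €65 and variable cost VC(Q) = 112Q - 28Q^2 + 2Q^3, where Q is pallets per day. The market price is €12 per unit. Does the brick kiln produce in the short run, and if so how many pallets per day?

From TC, MC = TC'(Q) = 112 - 56Q + 6Q^2 and AVC = VC/Q = 112 - 28Q + 2Q^2.
AVC hits its minimum where MC = AVC, at Q = 7, giving min AVC = 112 - 28·7 + 2·7^2 = €14.
Since P = €12 < min AVC = €14, price fails to cover variable cost at any output.
The firm minimizes its loss by shutting down and losing only its fixed cost of €65.

Shut down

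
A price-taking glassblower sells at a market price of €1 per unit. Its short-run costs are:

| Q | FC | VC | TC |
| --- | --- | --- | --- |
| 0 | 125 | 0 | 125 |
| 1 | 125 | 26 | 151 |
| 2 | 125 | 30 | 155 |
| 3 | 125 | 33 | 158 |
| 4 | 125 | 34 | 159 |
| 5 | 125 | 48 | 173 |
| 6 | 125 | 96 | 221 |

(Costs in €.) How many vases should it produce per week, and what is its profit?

Profit at each row (π = 1Q − TC): Q=0: -125; Q=1: -150; Q=2: -153; Q=3: -155; Q=4: -155; Q=5: -168; Q=6: -215.
Profit is highest at Q = 0. Equivalently, the lowest AVC in the table is 34/4 ≈ €8.50 at Q = 4, and P = €1 falls below it — price never covers variable cost, so the firm shuts down and loses only its fixed cost.

Q = 0 (shut down); profit = -€125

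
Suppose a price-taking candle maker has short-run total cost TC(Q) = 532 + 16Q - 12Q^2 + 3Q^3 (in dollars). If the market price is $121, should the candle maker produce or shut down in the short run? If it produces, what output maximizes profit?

Variable cost is VC = 16Q - 12Q^2 + 3Q^3, so AVC = VC/Q = 16 - 12Q + 3Q^2 and MC = dTC/dQ = 16 - 24Q + 9Q^2.
AVC hits its minimum where MC = AVC, at Q = 2, giving min AVC = 16 - 12·2 + 3·2^2 = $4.
Because $121 ≥ $4, revenue can cover variable cost; the firm operates.
Solving P = MC: -105 - 24Q + 9Q^2 = 0 ⇒ Q = -7/3 or 5. On the upward-sloping branch, Q* = 5.
Check: AVC at Q = 5 is $31 ≤ P, so revenue covers variable cost.
Profit = P·Q − TC = 121·5 − 687 = -$82, a loss, but smaller than the $532 fixed cost the firm would lose by shutting down.

Produce at Q = 5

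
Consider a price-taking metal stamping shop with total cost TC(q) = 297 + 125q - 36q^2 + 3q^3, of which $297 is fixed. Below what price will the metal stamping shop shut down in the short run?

$17 per unit

The firm shuts down when price falls below the minimum of average variable cost. AVC = VC/q = 125 - 36q + 3q^2.
At the minimum of AVC, MC = AVC. MC = 125 - 72q + 9q^2; setting MC = AVC gives 6q^2 - 36q = 0, so q = 6. min AVC = 17.
The firm shuts down for any P below $17.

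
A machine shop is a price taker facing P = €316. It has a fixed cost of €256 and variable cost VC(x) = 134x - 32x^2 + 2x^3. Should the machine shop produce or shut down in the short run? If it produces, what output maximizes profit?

Strip out fixed cost: VC = 134x - 32x^2 + 2x^3. Then AVC = 134 - 32x + 2x^2 and MC = 134 - 64x + 6x^2.
AVC hits its minimum where MC = AVC, at x = 8, giving min AVC = 134 - 32·8 + 2·8^2 = €6.
P = €316 exceeds min AVC = €6, so the firm stays open.
Set P = MC: 316 = 134 - 64x + 6x^2 → -182 - 64x + 6x^2 = 0. The roots are x = -7/3 and x = 13; the profit-maximizing output is on the rising part of MC, so x* = 13.
Check: AVC at x = 13 is €56 ≤ P, so revenue covers variable cost.
Profit = P·x − TC = 316·13 − 984 = €3124.

Produce at x = 13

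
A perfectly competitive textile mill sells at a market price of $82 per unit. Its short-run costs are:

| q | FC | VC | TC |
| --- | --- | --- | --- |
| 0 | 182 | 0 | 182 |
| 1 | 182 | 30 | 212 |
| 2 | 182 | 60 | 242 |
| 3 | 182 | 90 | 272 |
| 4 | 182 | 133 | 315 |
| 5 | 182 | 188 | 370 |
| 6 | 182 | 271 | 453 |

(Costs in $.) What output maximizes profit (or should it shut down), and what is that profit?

Profit at each row (π = 82q − TC): q=0: -182; q=1: -130; q=2: -78; q=3: -26; q=4: 13; q=5: 40; q=6: 39.
Profit is maximized at q = 5. AVC there is 188/5 = $37.60 ≤ P, so producing beats shutting down (which would give -$182).

q = 5; profit = $40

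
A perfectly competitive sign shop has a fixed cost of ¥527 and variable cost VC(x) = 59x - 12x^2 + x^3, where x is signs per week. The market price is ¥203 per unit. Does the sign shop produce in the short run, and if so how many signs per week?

Strip out fixed cost: VC = 59x - 12x^2 + x^3. Then AVC = 59 - 12x + x^2 and MC = 59 - 24x + 3x^2.
AVC is minimized where dAVC/dx = -12 + 2x = 0, at x = 6; min AVC = 59 - 12·6 + 6^2 = ¥23.
Since P = ¥203 ≥ min AVC = ¥23, price covers variable cost and the firm should produce.
Solving P = MC: -144 - 24x + 3x^2 = 0 ⇒ x = -4 or 12. On the upward-sloping branch, x* = 12.
Check: AVC at x = 12 is ¥59 ≤ P, so revenue covers variable cost.
Profit = P·x − TC = 203·12 − 1235 = ¥1201.

Produce at x = 12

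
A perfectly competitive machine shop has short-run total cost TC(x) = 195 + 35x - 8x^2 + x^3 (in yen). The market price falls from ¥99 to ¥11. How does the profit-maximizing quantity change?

AVC = 35 - 8x + x^2, minimized at x = 4 where min AVC = ¥19. MC = 35 - 16x + 3x^2.
At P = ¥99 ≥ min AVC, set P = MC on the rising branch: x = 8.
At P = ¥11 < min AVC = ¥19, price no longer covers variable cost at any output, so the firm shuts down: x = 0.

Output falls from 8 to 0 (the firm shuts down)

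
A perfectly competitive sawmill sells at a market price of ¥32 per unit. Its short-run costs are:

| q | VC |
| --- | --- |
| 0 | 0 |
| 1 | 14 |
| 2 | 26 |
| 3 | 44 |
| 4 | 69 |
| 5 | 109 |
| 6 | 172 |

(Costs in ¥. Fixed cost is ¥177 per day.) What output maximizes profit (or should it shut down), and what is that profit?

Compute π = P·q − TC at each output: q=0: -177; q=1: -159; q=2: -139; q=3: -125; q=4: -118; q=5: -126; q=6: -157.
Profit is maximized at q = 4. AVC there is 69/4 = ¥17.25 ≤ P, so producing beats shutting down (which would give -¥177).

q = 4; profit = -¥118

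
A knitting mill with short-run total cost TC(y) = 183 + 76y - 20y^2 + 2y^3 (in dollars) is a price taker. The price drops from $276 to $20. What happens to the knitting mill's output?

AVC = 76 - 20y + 2y^2, minimized at y = 5 where min AVC = $26. MC = 76 - 40y + 6y^2.
With P = $276 above the shutdown price, P = MC gives y = 10.
At P = $20 < min AVC = $26, price no longer covers variable cost at any output, so the firm shuts down: y = 0.

Output falls from 10 to 0 (the firm shuts down)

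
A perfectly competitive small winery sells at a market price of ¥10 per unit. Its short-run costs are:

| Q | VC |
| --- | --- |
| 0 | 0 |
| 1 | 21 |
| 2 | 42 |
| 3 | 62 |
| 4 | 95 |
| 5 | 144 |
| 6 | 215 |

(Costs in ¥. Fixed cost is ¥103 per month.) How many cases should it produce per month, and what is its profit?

Profit at each row (π = 10Q − TC): Q=0: -103; Q=1: -114; Q=2: -125; Q=3: -135; Q=4: -158; Q=5: -197; Q=6: -258.
Profit is highest at Q = 0. Equivalently, the lowest AVC in the table is 62/3 ≈ ¥20.67 at Q = 3, and P = ¥10 falls below it — price never covers variable cost, so the firm shuts down and loses only its fixed cost.

Q = 0 (shut down); profit = -¥103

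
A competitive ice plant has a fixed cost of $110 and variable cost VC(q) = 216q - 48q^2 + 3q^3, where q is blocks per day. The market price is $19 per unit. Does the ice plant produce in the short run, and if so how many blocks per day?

Variable cost is VC = 216q - 48q^2 + 3q^3, so AVC = VC/q = 216 - 48q + 3q^2 and MC = dTC/dq = 216 - 96q + 9q^2.
AVC hits its minimum where MC = AVC, at q = 8, giving min AVC = 216 - 48·8 + 3·8^2 = $24.
P = $19 lies below min AVC = $24; no output level covers variable cost.
The firm minimizes its loss by shutting down and losing only its fixed cost of $110.

Shut down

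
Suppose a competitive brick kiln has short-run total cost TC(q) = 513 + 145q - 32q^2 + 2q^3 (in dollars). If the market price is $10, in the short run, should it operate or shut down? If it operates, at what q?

From TC, MC = TC'(q) = 145 - 64q + 6q^2 and AVC = VC/q = 145 - 32q + 2q^2.
The AVC parabola has its vertex at q = 32/4 = 8, where AVC = 145 - 32·8 + 2·8^2 = $17.
Since P = $10 < min AVC = $17, price fails to cover variable cost at any output.
Shutting down limits the loss to fixed cost, $513.

Shut down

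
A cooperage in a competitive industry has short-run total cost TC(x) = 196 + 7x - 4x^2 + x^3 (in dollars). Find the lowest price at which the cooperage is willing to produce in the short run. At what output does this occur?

The shutdown price is the minimum of AVC. VC = 7x - 4x^2 + x^3, so AVC = 7 - 4x + x^2.
dAVC/dx = -4 + 2x = 0 gives x = 2. min AVC = 7 - 4·2 + 2^2 = 3.
For P < $3 the firm produces nothing.

$3 per unit, at x = 2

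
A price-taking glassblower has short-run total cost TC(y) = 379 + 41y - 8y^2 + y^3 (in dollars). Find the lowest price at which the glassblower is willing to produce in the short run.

The firm shuts down when price falls below the minimum of average variable cost. AVC = VC/y = 41 - 8y + y^2.
At the minimum of AVC, MC = AVC. MC = 41 - 16y + 3y^2; setting MC = AVC gives 2y^2 - 8y = 0, so y = 4. min AVC = 25.
So the shutdown price is $25.

$25 per unit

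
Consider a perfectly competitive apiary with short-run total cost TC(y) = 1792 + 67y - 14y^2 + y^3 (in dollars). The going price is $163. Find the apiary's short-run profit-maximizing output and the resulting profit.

AVC = 67 - 14y + y^2; min AVC = $18 at y = 7. Since P = $163 ≥ min AVC, the firm produces.
With MC = 67 - 28y + 3y^2, P = MC on the upward-sloping part at y* = 12.
TR = 163·12 = 1956. TC = 1792 + 516 = 2308. Profit = 1956 − 2308 = -$352.
By producing, the firm covers all variable cost plus $1440 of fixed cost; shutting down would lose the full $1792.

Profit = -$352 at y = 12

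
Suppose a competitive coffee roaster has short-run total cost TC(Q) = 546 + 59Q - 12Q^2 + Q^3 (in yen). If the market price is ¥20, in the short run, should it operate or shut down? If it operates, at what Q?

Strip out fixed cost: VC = 59Q - 12Q^2 + Q^3. Then AVC = 59 - 12Q + Q^2 and MC = 59 - 24Q + 3Q^2.
The AVC parabola has its vertex at Q = 12/2 = 6, where AVC = 59 - 12·6 + 6^2 = ¥23.
Since P = ¥20 < min AVC = ¥23, price fails to cover variable cost at any output.
Best response: produce nothing and absorb the ¥546 fixed cost.

Shut down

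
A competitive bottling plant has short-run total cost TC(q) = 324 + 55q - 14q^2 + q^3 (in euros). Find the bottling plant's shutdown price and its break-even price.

Shutdown price = min AVC. AVC = 55 - 14q + q^2, with vertex at q = 7 and minimum €6.
ATC = 324/q + 55 - 14q + q^2. Setting dATC/dq = −324/q^2 − 14 + 2q = 0 gives q = 9 (since 2·9^3 − 14·9^2 = 324).
min ATC = 324/9 + 55 − 14·9 + 9^2 = €46. That is the break-even price.
For €6 ≤ P < €46 the firm produces at a loss; below €6 it shuts down.

Shutdown price = €6; break-even price = €46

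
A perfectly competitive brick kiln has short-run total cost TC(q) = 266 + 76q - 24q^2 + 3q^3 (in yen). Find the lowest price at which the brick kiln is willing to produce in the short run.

¥28 per unit

The shutdown price is the minimum of AVC. VC = 76q - 24q^2 + 3q^3, so AVC = 76 - 24q + 3q^2.
At the minimum of AVC, MC = AVC. MC = 76 - 48q + 9q^2; setting MC = AVC gives 6q^2 - 24q = 0, so q = 4. min AVC = 28.
The firm shuts down for any P below ¥28.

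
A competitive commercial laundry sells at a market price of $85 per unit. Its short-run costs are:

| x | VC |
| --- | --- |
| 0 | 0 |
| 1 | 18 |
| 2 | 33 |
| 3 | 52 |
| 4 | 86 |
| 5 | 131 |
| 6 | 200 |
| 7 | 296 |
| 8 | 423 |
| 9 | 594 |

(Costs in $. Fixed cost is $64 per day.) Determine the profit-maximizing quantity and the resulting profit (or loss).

x = 6; profit = $246

Compute π = P·x − TC at each output: x=0: -64; x=1: 3; x=2: 73; x=3: 139; x=4: 190; x=5: 230; x=6: 246; x=7: 235; x=8: 193; x=9: 107.
Profit is maximized at x = 6. AVC there is 200/6 = $33.33 ≤ P, so producing beats shutting down (which would give -$64).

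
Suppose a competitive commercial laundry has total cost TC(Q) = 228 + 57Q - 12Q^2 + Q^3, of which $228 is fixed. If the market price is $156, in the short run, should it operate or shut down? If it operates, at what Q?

Produce at Q = 11

From TC, MC = TC'(Q) = 57 - 24Q + 3Q^2 and AVC = VC/Q = 57 - 12Q + Q^2.
AVC hits its minimum where MC = AVC, at Q = 6, giving min AVC = 57 - 12·6 + 6^2 = $21.
P = $156 exceeds min AVC = $21, so the firm stays open.
P = MC gives -99 - 24Q + 3Q^2 = 0, with roots -3 and 11. Take the larger (rising MC): Q* = 11.
Check: AVC at Q = 11 is $46 ≤ P, so revenue covers variable cost.
Profit = P·Q − TC = 156·11 − 734 = $982.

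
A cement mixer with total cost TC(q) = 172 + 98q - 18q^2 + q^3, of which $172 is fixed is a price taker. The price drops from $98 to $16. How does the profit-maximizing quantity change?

Output falls from 12 to 0 (the firm shuts down)

MC = 98 - 36q + 3q^2; the shutdown threshold is min AVC = $17 (at q = 9).
With P = $98 above the shutdown price, P = MC gives q = 12.
At P = $16 < min AVC = $17, price no longer covers variable cost at any output, so the firm shuts down: q = 0.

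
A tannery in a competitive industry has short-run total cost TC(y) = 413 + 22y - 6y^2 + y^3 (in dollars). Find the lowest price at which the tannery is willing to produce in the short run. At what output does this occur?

Short-run supply begins at min AVC. From VC = 22y - 6y^2 + y^3, AVC = 22 - 6y + y^2.
dAVC/dy = -6 + 2y = 0 gives y = 3. min AVC = 22 - 6·3 + 3^2 = 13.
So the shutdown price is $13.

$13 per unit, at y = 3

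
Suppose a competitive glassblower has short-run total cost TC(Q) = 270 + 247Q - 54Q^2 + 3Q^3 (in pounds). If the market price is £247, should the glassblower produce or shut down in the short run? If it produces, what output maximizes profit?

From TC, MC = TC'(Q) = 247 - 108Q + 9Q^2 and AVC = VC/Q = 247 - 54Q + 3Q^2.
The AVC parabola has its vertex at Q = 54/6 = 9, where AVC = 247 - 54·9 + 3·9^2 = £4.
Since P = £247 ≥ min AVC = £4, price covers variable cost and the firm should produce.
P = MC gives -108Q + 9Q^2 = 0, with roots 0 and 12. Take the larger (rising MC): Q* = 12.
Check: AVC at Q = 12 is £31 ≤ P, so revenue covers variable cost.
Profit = P·Q − TC = 247·12 − 642 = £2322.

Produce at Q = 12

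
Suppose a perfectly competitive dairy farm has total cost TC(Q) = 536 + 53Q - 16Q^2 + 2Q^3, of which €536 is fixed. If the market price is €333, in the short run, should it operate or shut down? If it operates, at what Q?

From TC, MC = TC'(Q) = 53 - 32Q + 6Q^2 and AVC = VC/Q = 53 - 16Q + 2Q^2.
AVC hits its minimum where MC = AVC, at Q = 4, giving min AVC = 53 - 16·4 + 2·4^2 = €21.
Because €333 ≥ €21, revenue can cover variable cost; the firm operates.
Solving P = MC: -280 - 32Q + 6Q^2 = 0 ⇒ Q = -14/3 or 10. On the upward-sloping branch, Q* = 10.
Check: AVC at Q = 10 is €93 ≤ P, so revenue covers variable cost.
Profit = P·Q − TC = 333·10 − 1466 = €1864.

Produce at Q = 10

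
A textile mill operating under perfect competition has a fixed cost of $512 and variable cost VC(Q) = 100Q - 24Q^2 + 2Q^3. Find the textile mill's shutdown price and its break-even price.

Shutdown price = $28; break-even price = $100

AVC = 100 - 24Q + 2Q^2; minimized at Q = 6, giving min AVC = $28. That is the shutdown price.
ATC = 512/Q + 100 - 24Q + 2Q^2. Setting dATC/dQ = −512/Q^2 − 24 + 4Q = 0 gives Q = 8 (since 4·8^3 − 24·8^2 = 512).
min ATC = 512/8 + 100 − 24·8 + 2·8^2 = $100. That is the break-even price.
Between these two prices the firm operates at a loss; above $100 it earns a profit.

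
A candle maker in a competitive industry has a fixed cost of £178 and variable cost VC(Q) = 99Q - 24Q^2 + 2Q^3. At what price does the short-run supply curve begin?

Short-run supply begins at min AVC. From VC = 99Q - 24Q^2 + 2Q^3, AVC = 99 - 24Q + 2Q^2.
At the minimum of AVC, MC = AVC. MC = 99 - 48Q + 6Q^2; setting MC = AVC gives 4Q^2 - 24Q = 0, so Q = 6. min AVC = 27.
So the shutdown price is £27.

£27 per unit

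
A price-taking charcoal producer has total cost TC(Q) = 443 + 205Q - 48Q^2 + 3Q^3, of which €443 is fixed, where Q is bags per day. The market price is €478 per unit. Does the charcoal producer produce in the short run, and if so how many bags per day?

Variable cost is VC = 205Q - 48Q^2 + 3Q^3, so AVC = VC/Q = 205 - 48Q + 3Q^2 and MC = dTC/dQ = 205 - 96Q + 9Q^2.
The AVC parabola has its vertex at Q = 48/6 = 8, where AVC = 205 - 48·8 + 3·8^2 = €13.
Because €478 ≥ €13, revenue can cover variable cost; the firm operates.
P = MC gives -273 - 96Q + 9Q^2 = 0, with roots -7/3 and 13. Take the larger (rising MC): Q* = 13.
Check: AVC at Q = 13 is €88 ≤ P, so revenue covers variable cost.
Profit = P·Q − TC = 478·13 − 1587 = €4627.

Produce at Q = 13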